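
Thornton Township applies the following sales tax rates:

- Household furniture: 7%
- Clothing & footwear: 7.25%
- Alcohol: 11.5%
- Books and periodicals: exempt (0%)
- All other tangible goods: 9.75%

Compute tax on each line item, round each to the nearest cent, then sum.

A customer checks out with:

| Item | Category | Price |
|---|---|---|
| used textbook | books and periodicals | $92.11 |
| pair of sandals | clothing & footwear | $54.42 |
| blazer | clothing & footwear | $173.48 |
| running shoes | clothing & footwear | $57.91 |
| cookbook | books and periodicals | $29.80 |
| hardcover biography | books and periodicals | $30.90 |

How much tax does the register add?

Used textbook $92.11: books and periodicals → 0% → $0.00
Pair of sandals $54.42: clothing & footwear → 7.25% → $3.95
Blazer $173.48: clothing & footwear → 7.25% → $12.58
Running shoes $57.91: clothing & footwear → 7.25% → $4.20
Cookbook $29.80: books and periodicals → 0% → $0.00
Hardcover biography $30.90: books and periodicals → 0% → $0.00
Total tax = $3.95 + $12.58 + $4.20 = $20.73

$20.73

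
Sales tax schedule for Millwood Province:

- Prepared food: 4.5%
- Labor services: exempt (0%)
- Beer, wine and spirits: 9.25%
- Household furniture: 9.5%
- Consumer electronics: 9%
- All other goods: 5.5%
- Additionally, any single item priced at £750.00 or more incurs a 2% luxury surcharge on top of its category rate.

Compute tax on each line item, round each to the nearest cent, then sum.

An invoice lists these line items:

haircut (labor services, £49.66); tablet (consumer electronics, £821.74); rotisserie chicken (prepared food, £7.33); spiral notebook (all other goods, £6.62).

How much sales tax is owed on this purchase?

Haircut £49.66: labor services → 0% → £0.00
Tablet £821.74: consumer electronics → 9% + 2% surcharge = 11% → £90.39
Rotisserie chicken £7.33: prepared food → 4.5% → £0.33
Spiral notebook £6.62: all other goods → 5.5% → £0.36
Total tax = £90.39 + £0.33 + £0.36 = £91.08

£91.08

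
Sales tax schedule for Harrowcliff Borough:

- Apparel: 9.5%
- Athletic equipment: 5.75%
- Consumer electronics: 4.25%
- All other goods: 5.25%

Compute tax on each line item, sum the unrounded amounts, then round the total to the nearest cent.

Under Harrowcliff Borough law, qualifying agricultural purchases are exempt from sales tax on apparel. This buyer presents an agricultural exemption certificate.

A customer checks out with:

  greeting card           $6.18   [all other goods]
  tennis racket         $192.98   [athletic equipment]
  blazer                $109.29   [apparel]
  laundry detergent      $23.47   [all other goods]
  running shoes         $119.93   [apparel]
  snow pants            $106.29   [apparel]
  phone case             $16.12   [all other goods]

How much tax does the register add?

$13.50

Greeting card $6.18: all other goods → 5.25% → $0.32445
Tennis racket $192.98: athletic equipment → 5.75% → $11.09635
Blazer $109.29: apparel, buyer-exempt → 0% → $0.00
Laundry detergent $23.47: all other goods → 5.25% → $1.232175
Running shoes $119.93: apparel, buyer-exempt → 0% → $0.00
Snow pants $106.29: apparel, buyer-exempt → 0% → $0.00
Phone case $16.12: all other goods → 5.25% → $0.8463
Unrounded tax sum = $13.499275 → $13.50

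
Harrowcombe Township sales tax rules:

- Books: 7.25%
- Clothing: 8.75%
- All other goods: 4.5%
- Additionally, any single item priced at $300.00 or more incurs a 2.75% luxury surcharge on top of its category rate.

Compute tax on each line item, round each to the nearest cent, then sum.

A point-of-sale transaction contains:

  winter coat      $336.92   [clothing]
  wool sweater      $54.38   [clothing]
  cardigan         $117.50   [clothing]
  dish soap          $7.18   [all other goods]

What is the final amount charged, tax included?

Winter coat $336.92: clothing → 8.75% + 2.75% surcharge = 11.5% → $38.75
Wool sweater $54.38: clothing → 8.75% → $4.76
Cardigan $117.50: clothing → 8.75% → $10.28
Dish soap $7.18: all other goods → 4.5% → $0.32
Subtotal = $515.98; tax = $54.11; total due = $570.09

$570.09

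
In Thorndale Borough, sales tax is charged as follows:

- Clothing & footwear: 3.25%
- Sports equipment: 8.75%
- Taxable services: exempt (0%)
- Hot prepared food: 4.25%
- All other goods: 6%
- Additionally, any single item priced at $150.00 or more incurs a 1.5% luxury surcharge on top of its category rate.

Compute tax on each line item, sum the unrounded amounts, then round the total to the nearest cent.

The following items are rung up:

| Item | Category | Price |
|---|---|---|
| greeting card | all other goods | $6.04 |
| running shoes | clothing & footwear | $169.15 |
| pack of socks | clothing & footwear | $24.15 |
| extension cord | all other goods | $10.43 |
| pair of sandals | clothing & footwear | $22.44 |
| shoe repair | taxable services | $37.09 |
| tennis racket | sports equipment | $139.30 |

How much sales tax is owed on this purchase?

Greeting card $6.04: all other goods → 6% → $0.3624
Running shoes $169.15: clothing & footwear → 3.25% + 1.5% surcharge = 4.75% → $8.034625
Pack of socks $24.15: clothing & footwear → 3.25% → $0.784875
Extension cord $10.43: all other goods → 6% → $0.6258
Pair of sandals $22.44: clothing & footwear → 3.25% → $0.7293
Shoe repair $37.09: taxable services → 0% → $0.00
Tennis racket $139.30: sports equipment → 8.75% → $12.18875
Unrounded tax sum = $22.72575 → $22.73

$22.73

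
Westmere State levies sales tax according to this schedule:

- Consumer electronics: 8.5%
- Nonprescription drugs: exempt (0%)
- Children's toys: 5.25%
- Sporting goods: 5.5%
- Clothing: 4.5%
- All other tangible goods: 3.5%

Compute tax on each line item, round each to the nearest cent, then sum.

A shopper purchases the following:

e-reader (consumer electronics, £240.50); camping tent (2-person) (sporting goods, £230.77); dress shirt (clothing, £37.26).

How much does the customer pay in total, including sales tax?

E-reader £240.50: consumer electronics → 8.5% → £20.44
Camping tent (2-person) £230.77: sporting goods → 5.5% → £12.69
Dress shirt £37.26: clothing → 4.5% → £1.68
Subtotal = £508.53; tax = £34.81; total due = £543.34

£543.34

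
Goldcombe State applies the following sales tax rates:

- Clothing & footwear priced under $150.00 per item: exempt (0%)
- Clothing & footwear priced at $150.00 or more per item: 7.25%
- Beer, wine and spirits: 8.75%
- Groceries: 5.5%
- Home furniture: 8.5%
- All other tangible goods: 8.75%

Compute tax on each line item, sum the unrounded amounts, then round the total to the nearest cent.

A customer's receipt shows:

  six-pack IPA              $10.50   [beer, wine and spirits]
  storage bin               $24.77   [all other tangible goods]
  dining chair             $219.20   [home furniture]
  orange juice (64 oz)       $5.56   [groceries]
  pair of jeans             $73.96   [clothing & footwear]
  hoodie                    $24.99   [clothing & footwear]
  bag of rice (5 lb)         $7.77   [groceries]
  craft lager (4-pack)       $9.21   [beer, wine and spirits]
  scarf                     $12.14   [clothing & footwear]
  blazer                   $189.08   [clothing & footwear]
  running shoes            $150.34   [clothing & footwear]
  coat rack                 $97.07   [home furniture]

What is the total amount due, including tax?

$880.71

Six-pack IPA $10.50: beer, wine and spirits → 8.75% → $0.91875
Storage bin $24.77: all other tangible goods → 8.75% → $2.167375
Dining chair $219.20: home furniture → 8.5% → $18.632
Orange juice (64 oz) $5.56: groceries → 5.5% → $0.3058
Pair of jeans $73.96: clothing & footwear, under $150.00 → 0% → $0.00
Hoodie $24.99: clothing & footwear, under $150.00 → 0% → $0.00
Bag of rice (5 lb) $7.77: groceries → 5.5% → $0.42735
Craft lager (4-pack) $9.21: beer, wine and spirits → 8.75% → $0.805875
Scarf $12.14: clothing & footwear, under $150.00 → 0% → $0.00
Blazer $189.08: clothing & footwear, $150.00 or more → 7.25% → $13.7083
Running shoes $150.34: clothing & footwear, $150.00 or more → 7.25% → $10.89965
Coat rack $97.07: home furniture → 8.5% → $8.25095
Subtotal = $824.59; unrounded tax = $56.11605 → $56.12; total due = $880.71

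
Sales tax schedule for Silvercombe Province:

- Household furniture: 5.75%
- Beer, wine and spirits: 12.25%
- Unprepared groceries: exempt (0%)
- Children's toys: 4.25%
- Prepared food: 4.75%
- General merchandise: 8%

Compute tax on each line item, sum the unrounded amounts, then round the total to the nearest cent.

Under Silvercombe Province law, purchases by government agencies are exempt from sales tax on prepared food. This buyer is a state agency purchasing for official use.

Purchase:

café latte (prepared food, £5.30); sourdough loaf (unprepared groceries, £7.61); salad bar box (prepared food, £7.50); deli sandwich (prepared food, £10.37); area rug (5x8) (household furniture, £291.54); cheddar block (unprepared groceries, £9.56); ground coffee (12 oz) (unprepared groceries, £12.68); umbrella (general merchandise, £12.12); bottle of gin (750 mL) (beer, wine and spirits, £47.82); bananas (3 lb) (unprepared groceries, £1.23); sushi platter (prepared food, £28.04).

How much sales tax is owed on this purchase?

Café latte £5.30: prepared food, buyer-exempt → 0% → £0.00
Sourdough loaf £7.61: unprepared groceries → 0% → £0.00
Salad bar box £7.50: prepared food, buyer-exempt → 0% → £0.00
Deli sandwich £10.37: prepared food, buyer-exempt → 0% → £0.00
Area rug (5x8) £291.54: household furniture → 5.75% → £16.76355
Cheddar block £9.56: unprepared groceries → 0% → £0.00
Ground coffee (12 oz) £12.68: unprepared groceries → 0% → £0.00
Umbrella £12.12: general merchandise → 8% → £0.9696
Bottle of gin (750 mL) £47.82: beer, wine and spirits → 12.25% → £5.85795
Bananas (3 lb) £1.23: unprepared groceries → 0% → £0.00
Sushi platter £28.04: prepared food, buyer-exempt → 0% → £0.00
Unrounded tax sum = £23.5911 → £23.59

£23.59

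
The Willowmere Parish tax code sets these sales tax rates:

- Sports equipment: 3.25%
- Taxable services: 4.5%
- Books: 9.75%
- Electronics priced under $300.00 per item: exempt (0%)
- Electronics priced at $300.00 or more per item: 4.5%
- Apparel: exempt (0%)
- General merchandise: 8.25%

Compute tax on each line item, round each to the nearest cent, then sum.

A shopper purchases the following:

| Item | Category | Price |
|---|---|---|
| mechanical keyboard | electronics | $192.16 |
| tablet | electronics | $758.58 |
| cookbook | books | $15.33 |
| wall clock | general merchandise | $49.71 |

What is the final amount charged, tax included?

$1055.51

Mechanical keyboard $192.16: electronics, under $300.00 → 0% → $0.00
Tablet $758.58: electronics, $300.00 or more → 4.5% → $34.14
Cookbook $15.33: books → 9.75% → $1.49
Wall clock $49.71: general merchandise → 8.25% → $4.10
Subtotal = $1015.78; tax = $39.73; total due = $1055.51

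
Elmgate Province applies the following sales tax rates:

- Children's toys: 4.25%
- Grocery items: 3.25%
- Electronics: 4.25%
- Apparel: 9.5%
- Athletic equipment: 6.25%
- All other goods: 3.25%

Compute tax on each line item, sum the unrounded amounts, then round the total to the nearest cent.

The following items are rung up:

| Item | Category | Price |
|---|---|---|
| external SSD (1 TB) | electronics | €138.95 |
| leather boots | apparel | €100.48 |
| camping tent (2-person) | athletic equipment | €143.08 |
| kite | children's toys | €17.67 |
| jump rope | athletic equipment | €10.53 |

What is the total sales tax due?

€25.80

External SSD (1 TB) €138.95: electronics → 4.25% → €5.905375
Leather boots €100.48: apparel → 9.5% → €9.5456
Camping tent (2-person) €143.08: athletic equipment → 6.25% → €8.9425
Kite €17.67: children's toys → 4.25% → €0.750975
Jump rope €10.53: athletic equipment → 6.25% → €0.658125
Unrounded tax sum = €25.802575 → €25.80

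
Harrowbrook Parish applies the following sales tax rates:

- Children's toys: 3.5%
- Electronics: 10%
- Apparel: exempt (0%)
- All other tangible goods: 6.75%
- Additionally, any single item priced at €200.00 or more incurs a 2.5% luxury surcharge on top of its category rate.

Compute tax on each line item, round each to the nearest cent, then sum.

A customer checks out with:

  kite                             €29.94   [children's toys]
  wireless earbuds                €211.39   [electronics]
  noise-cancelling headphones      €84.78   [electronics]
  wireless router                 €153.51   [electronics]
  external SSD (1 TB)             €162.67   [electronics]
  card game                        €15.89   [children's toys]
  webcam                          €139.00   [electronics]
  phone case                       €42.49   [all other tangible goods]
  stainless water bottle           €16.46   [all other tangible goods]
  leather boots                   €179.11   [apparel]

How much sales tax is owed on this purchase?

Kite €29.94: children's toys → 3.5% → €1.05
Wireless earbuds €211.39: electronics → 10% + 2.5% surcharge = 12.5% → €26.42
Noise-cancelling headphones €84.78: electronics → 10% → €8.48
Wireless router €153.51: electronics → 10% → €15.35
External SSD (1 TB) €162.67: electronics → 10% → €16.27
Card game €15.89: children's toys → 3.5% → €0.56
Webcam €139.00: electronics → 10% → €13.90
Phone case €42.49: all other tangible goods → 6.75% → €2.87
Stainless water bottle €16.46: all other tangible goods → 6.75% → €1.11
Leather boots €179.11: apparel → 0% → €0.00
Total tax = €1.05 + €26.42 + €8.48 + €15.35 + €16.27 + €0.56 + €13.90 + €2.87 + €1.11 = €86.01

€86.01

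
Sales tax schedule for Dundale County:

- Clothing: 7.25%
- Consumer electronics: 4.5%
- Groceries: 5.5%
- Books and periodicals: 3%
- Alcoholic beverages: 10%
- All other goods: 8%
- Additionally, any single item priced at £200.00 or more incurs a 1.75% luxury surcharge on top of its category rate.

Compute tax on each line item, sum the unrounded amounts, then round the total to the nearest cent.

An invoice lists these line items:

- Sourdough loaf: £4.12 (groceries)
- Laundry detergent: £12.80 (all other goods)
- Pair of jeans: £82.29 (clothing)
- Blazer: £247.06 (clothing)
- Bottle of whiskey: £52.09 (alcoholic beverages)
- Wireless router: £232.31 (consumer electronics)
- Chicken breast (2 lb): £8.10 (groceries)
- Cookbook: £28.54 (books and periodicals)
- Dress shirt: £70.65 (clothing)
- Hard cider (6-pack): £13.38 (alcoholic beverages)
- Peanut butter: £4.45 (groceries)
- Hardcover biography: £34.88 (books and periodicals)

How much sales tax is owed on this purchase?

Sourdough loaf £4.12: groceries → 5.5% → £0.2266
Laundry detergent £12.80: all other goods → 8% → £1.024
Pair of jeans £82.29: clothing → 7.25% → £5.966025
Blazer £247.06: clothing → 7.25% + 1.75% surcharge = 9% → £22.2354
Bottle of whiskey £52.09: alcoholic beverages → 10% → £5.209
Wireless router £232.31: consumer electronics → 4.5% + 1.75% surcharge = 6.25% → £14.519375
Chicken breast (2 lb) £8.10: groceries → 5.5% → £0.4455
Cookbook £28.54: books and periodicals → 3% → £0.8562
Dress shirt £70.65: clothing → 7.25% → £5.122125
Hard cider (6-pack) £13.38: alcoholic beverages → 10% → £1.338
Peanut butter £4.45: groceries → 5.5% → £0.24475
Hardcover biography £34.88: books and periodicals → 3% → £1.0464
Unrounded tax sum = £58.233375 → £58.23

£58.23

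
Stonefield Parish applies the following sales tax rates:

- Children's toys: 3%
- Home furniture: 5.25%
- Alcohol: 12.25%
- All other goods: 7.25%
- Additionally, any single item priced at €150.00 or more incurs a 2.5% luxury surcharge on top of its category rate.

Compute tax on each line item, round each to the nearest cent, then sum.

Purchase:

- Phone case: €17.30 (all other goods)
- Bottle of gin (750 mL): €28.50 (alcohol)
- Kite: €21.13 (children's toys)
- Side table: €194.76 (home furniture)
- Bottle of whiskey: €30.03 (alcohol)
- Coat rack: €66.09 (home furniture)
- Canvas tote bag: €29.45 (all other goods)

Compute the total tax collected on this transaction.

Phone case €17.30: all other goods → 7.25% → €1.25
Bottle of gin (750 mL) €28.50: alcohol → 12.25% → €3.49
Kite €21.13: children's toys → 3% → €0.63
Side table €194.76: home furniture → 5.25% + 2.5% surcharge = 7.75% → €15.09
Bottle of whiskey €30.03: alcohol → 12.25% → €3.68
Coat rack €66.09: home furniture → 5.25% → €3.47
Canvas tote bag €29.45: all other goods → 7.25% → €2.14
Total tax = €1.25 + €3.49 + €0.63 + €15.09 + €3.68 + €3.47 + €2.14 = €29.75

€29.75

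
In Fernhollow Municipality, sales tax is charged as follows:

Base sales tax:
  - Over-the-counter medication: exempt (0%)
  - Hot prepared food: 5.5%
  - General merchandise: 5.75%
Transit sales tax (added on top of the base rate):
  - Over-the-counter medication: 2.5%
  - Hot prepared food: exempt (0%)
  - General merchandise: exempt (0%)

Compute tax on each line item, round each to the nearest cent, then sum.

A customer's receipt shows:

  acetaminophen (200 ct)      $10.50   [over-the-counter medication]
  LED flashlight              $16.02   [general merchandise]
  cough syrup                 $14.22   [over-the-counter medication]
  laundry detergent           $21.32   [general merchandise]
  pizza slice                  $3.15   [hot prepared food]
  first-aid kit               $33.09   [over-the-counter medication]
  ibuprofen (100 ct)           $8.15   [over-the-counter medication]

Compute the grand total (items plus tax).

Acetaminophen (200 ct) $10.50: over-the-counter medication → 0% + 2.5% transit = 2.5% → $0.26
LED flashlight $16.02: general merchandise → 5.75% + 0% transit = 5.75% → $0.92
Cough syrup $14.22: over-the-counter medication → 0% + 2.5% transit = 2.5% → $0.36
Laundry detergent $21.32: general merchandise → 5.75% + 0% transit = 5.75% → $1.23
Pizza slice $3.15: hot prepared food → 5.5% + 0% transit = 5.5% → $0.17
First-aid kit $33.09: over-the-counter medication → 0% + 2.5% transit = 2.5% → $0.83
Ibuprofen (100 ct) $8.15: over-the-counter medication → 0% + 2.5% transit = 2.5% → $0.20
Subtotal = $106.45; tax = $3.97; total due = $110.42

$110.42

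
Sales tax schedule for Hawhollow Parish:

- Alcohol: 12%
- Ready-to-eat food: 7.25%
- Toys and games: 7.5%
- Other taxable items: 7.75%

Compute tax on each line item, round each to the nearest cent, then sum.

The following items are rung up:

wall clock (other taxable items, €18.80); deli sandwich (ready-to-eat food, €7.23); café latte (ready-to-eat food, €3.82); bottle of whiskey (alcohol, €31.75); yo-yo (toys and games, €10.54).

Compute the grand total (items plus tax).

€79.00

Wall clock €18.80: other taxable items → 7.75% → €1.46
Deli sandwich €7.23: ready-to-eat food → 7.25% → €0.52
Café latte €3.82: ready-to-eat food → 7.25% → €0.28
Bottle of whiskey €31.75: alcohol → 12% → €3.81
Yo-yo €10.54: toys and games → 7.5% → €0.79
Subtotal = €72.14; tax = €6.86; total due = €79.00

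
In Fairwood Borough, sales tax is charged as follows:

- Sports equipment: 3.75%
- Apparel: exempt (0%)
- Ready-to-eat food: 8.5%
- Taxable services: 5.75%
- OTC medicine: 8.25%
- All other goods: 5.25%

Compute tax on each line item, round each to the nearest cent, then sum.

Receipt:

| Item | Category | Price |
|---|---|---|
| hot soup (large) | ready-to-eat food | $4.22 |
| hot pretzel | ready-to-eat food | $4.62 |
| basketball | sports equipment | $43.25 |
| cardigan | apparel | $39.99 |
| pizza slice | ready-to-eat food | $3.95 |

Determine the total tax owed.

Hot soup (large) $4.22: ready-to-eat food → 8.5% → $0.36
Hot pretzel $4.62: ready-to-eat food → 8.5% → $0.39
Basketball $43.25: sports equipment → 3.75% → $1.62
Cardigan $39.99: apparel → 0% → $0.00
Pizza slice $3.95: ready-to-eat food → 8.5% → $0.34
Total tax = $0.36 + $0.39 + $1.62 + $0.34 = $2.71

$2.71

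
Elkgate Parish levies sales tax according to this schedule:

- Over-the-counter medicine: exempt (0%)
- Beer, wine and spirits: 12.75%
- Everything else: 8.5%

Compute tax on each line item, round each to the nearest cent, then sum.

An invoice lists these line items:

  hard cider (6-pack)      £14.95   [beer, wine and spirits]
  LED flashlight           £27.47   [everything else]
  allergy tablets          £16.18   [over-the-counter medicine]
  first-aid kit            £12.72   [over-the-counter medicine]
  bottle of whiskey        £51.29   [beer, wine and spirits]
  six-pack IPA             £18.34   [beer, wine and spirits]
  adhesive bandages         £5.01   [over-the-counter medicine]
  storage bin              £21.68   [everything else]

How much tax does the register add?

Hard cider (6-pack) £14.95: beer, wine and spirits → 12.75% → £1.91
LED flashlight £27.47: everything else → 8.5% → £2.33
Allergy tablets £16.18: over-the-counter medicine → 0% → £0.00
First-aid kit £12.72: over-the-counter medicine → 0% → £0.00
Bottle of whiskey £51.29: beer, wine and spirits → 12.75% → £6.54
Six-pack IPA £18.34: beer, wine and spirits → 12.75% → £2.34
Adhesive bandages £5.01: over-the-counter medicine → 0% → £0.00
Storage bin £21.68: everything else → 8.5% → £1.84
Total tax = £1.91 + £2.33 + £6.54 + £2.34 + £1.84 = £14.96

£14.96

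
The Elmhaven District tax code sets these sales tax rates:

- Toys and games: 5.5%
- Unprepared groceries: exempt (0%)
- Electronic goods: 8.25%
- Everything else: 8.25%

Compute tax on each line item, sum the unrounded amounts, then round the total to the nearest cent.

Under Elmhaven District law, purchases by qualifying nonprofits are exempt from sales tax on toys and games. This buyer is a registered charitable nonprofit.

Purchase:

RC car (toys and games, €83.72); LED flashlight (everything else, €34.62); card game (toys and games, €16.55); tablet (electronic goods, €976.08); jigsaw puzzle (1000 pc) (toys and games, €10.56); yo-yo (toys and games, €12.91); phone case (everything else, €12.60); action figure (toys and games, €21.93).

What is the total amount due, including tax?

RC car €83.72: toys and games, buyer-exempt → 0% → €0.00
LED flashlight €34.62: everything else → 8.25% → €2.85615
Card game €16.55: toys and games, buyer-exempt → 0% → €0.00
Tablet €976.08: electronic goods → 8.25% → €80.5266
Jigsaw puzzle (1000 pc) €10.56: toys and games, buyer-exempt → 0% → €0.00
Yo-yo €12.91: toys and games, buyer-exempt → 0% → €0.00
Phone case €12.60: everything else → 8.25% → €1.0395
Action figure €21.93: toys and games, buyer-exempt → 0% → €0.00
Subtotal = €1168.97; unrounded tax = €84.42225 → €84.42; total due = €1253.39

€1253.39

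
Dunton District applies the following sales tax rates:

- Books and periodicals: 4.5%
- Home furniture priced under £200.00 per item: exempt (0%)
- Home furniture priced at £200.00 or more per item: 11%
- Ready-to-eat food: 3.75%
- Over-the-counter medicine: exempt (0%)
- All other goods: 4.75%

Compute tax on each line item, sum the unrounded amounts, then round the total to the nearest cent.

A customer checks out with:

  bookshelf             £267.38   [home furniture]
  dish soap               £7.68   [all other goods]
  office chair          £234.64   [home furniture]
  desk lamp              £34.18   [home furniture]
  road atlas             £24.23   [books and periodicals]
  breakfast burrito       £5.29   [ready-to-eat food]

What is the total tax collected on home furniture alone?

£55.22

Bookshelf £267.38: home furniture, £200.00 or more → 11% → £29.4118
Office chair £234.64: home furniture, £200.00 or more → 11% → £25.8104
Desk lamp £34.18: home furniture, under £200.00 → 0% → £0.00
Tax on home furniture: unrounded sum = £55.2222 → £55.22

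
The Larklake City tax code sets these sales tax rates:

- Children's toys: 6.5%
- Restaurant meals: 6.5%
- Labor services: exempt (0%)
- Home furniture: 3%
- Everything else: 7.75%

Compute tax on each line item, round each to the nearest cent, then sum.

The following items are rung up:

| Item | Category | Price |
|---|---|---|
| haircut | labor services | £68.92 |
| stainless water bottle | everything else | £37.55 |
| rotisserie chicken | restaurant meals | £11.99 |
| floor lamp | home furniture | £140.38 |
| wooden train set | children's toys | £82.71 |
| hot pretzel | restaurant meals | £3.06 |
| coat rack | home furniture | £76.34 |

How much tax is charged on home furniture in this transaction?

£6.50

Floor lamp £140.38: home furniture → 3% → £4.21
Coat rack £76.34: home furniture → 3% → £2.29
Tax on home furniture = £4.21 + £2.29 = £6.50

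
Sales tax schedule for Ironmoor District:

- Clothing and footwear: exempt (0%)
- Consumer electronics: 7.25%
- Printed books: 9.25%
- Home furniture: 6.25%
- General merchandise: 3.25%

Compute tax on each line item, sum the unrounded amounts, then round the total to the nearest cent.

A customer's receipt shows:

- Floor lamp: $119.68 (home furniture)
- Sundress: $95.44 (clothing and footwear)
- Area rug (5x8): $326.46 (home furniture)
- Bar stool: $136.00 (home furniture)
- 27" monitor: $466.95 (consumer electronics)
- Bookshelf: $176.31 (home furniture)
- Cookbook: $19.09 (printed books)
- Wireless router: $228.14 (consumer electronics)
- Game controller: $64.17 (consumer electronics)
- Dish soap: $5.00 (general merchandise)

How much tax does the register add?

Floor lamp $119.68: home furniture → 6.25% → $7.48
Sundress $95.44: clothing and footwear → 0% → $0.00
Area rug (5x8) $326.46: home furniture → 6.25% → $20.40375
Bar stool $136.00: home furniture → 6.25% → $8.50
27" monitor $466.95: consumer electronics → 7.25% → $33.853875
Bookshelf $176.31: home furniture → 6.25% → $11.019375
Cookbook $19.09: printed books → 9.25% → $1.765825
Wireless router $228.14: consumer electronics → 7.25% → $16.54015
Game controller $64.17: consumer electronics → 7.25% → $4.652325
Dish soap $5.00: general merchandise → 3.25% → $0.1625
Unrounded tax sum = $104.3778 → $104.38

$104.38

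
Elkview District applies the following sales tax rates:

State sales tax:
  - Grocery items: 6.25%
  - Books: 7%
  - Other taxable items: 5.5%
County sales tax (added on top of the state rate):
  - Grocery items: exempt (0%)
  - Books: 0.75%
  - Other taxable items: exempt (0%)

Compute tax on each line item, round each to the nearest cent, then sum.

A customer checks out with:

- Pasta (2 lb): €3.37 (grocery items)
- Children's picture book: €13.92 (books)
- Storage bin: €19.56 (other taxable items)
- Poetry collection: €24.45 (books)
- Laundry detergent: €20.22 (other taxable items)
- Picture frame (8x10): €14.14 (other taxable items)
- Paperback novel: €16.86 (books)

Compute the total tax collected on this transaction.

€7.46

Pasta (2 lb) €3.37: grocery items → 6.25% + 0% county = 6.25% → €0.21
Children's picture book €13.92: books → 7% + 0.75% county = 7.75% → €1.08
Storage bin €19.56: other taxable items → 5.5% + 0% county = 5.5% → €1.08
Poetry collection €24.45: books → 7% + 0.75% county = 7.75% → €1.89
Laundry detergent €20.22: other taxable items → 5.5% + 0% county = 5.5% → €1.11
Picture frame (8x10) €14.14: other taxable items → 5.5% + 0% county = 5.5% → €0.78
Paperback novel €16.86: books → 7% + 0.75% county = 7.75% → €1.31
Total tax = €0.21 + €1.08 + €1.08 + €1.89 + €1.11 + €0.78 + €1.31 = €7.46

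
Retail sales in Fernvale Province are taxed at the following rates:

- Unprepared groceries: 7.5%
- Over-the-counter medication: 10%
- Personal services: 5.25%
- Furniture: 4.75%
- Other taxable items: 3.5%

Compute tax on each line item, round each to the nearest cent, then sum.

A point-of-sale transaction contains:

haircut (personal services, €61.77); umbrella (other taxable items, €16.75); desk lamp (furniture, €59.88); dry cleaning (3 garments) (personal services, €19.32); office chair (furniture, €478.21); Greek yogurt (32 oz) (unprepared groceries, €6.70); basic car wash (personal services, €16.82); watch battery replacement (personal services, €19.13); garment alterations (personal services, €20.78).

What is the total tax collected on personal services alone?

€7.22

Haircut €61.77: personal services → 5.25% → €3.24
Dry cleaning (3 garments) €19.32: personal services → 5.25% → €1.01
Basic car wash €16.82: personal services → 5.25% → €0.88
Watch battery replacement €19.13: personal services → 5.25% → €1.00
Garment alterations €20.78: personal services → 5.25% → €1.09
Tax on personal services = €3.24 + €1.01 + €0.88 + €1.00 + €1.09 = €7.22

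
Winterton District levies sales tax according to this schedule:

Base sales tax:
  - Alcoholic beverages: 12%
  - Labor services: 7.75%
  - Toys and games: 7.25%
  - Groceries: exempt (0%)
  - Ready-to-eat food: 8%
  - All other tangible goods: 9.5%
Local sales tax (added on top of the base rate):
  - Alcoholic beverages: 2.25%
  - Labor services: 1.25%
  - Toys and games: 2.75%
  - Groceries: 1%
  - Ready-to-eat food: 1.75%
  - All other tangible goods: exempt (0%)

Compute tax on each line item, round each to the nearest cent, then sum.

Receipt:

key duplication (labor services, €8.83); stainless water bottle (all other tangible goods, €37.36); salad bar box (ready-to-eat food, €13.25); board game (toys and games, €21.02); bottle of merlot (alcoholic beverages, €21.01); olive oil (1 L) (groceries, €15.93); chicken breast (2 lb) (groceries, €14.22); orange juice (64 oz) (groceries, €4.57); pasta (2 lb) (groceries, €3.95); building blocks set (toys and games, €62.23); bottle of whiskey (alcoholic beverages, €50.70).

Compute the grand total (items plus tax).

Key duplication €8.83: labor services → 7.75% + 1.25% local = 9% → €0.79
Stainless water bottle €37.36: all other tangible goods → 9.5% + 0% local = 9.5% → €3.55
Salad bar box €13.25: ready-to-eat food → 8% + 1.75% local = 9.75% → €1.29
Board game €21.02: toys and games → 7.25% + 2.75% local = 10% → €2.10
Bottle of merlot €21.01: alcoholic beverages → 12% + 2.25% local = 14.25% → €2.99
Olive oil (1 L) €15.93: groceries → 0% + 1% local = 1% → €0.16
Chicken breast (2 lb) €14.22: groceries → 0% + 1% local = 1% → €0.14
Orange juice (64 oz) €4.57: groceries → 0% + 1% local = 1% → €0.05
Pasta (2 lb) €3.95: groceries → 0% + 1% local = 1% → €0.04
Building blocks set €62.23: toys and games → 7.25% + 2.75% local = 10% → €6.22
Bottle of whiskey €50.70: alcoholic beverages → 12% + 2.25% local = 14.25% → €7.22
Subtotal = €253.07; tax = €24.55; total due = €277.62

€277.62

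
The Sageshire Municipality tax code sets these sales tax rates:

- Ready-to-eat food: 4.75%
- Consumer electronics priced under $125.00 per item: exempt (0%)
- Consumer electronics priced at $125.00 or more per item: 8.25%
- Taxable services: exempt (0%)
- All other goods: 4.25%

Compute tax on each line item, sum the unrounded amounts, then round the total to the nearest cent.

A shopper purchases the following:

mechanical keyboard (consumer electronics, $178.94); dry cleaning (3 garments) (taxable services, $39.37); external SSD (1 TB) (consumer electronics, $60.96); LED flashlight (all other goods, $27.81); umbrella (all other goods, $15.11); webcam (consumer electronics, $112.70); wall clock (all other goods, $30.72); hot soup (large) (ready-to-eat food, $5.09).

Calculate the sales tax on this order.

$18.13

Mechanical keyboard $178.94: consumer electronics, $125.00 or more → 8.25% → $14.76255
Dry cleaning (3 garments) $39.37: taxable services → 0% → $0.00
External SSD (1 TB) $60.96: consumer electronics, under $125.00 → 0% → $0.00
LED flashlight $27.81: all other goods → 4.25% → $1.181925
Umbrella $15.11: all other goods → 4.25% → $0.642175
Webcam $112.70: consumer electronics, under $125.00 → 0% → $0.00
Wall clock $30.72: all other goods → 4.25% → $1.3056
Hot soup (large) $5.09: ready-to-eat food → 4.75% → $0.241775
Unrounded tax sum = $18.134025 → $18.13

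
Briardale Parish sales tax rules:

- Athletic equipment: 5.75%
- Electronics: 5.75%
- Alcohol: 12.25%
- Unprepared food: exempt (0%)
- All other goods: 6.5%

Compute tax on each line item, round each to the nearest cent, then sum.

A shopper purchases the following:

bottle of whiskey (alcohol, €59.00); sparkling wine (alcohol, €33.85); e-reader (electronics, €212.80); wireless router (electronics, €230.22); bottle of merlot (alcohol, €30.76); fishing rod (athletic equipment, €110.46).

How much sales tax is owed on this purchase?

€46.98

Bottle of whiskey €59.00: alcohol → 12.25% → €7.23
Sparkling wine €33.85: alcohol → 12.25% → €4.15
E-reader €212.80: electronics → 5.75% → €12.24
Wireless router €230.22: electronics → 5.75% → €13.24
Bottle of merlot €30.76: alcohol → 12.25% → €3.77
Fishing rod €110.46: athletic equipment → 5.75% → €6.35
Total tax = €7.23 + €4.15 + €12.24 + €13.24 + €3.77 + €6.35 = €46.98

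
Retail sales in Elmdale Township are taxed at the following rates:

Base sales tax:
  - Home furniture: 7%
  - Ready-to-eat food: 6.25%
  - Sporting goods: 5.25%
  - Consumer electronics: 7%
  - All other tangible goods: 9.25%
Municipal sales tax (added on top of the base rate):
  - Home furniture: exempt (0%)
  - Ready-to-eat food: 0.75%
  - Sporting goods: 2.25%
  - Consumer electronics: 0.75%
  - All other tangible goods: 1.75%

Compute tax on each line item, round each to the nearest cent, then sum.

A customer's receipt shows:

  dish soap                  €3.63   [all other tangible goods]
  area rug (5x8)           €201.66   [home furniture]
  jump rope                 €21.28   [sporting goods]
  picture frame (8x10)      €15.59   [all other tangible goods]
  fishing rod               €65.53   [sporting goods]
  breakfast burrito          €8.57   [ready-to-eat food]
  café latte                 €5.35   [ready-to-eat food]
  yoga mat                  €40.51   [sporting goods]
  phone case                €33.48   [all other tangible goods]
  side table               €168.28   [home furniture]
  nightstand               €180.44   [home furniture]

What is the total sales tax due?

Dish soap €3.63: all other tangible goods → 9.25% + 1.75% municipal = 11% → €0.40
Area rug (5x8) €201.66: home furniture → 7% + 0% municipal = 7% → €14.12
Jump rope €21.28: sporting goods → 5.25% + 2.25% municipal = 7.5% → €1.60
Picture frame (8x10) €15.59: all other tangible goods → 9.25% + 1.75% municipal = 11% → €1.71
Fishing rod €65.53: sporting goods → 5.25% + 2.25% municipal = 7.5% → €4.91
Breakfast burrito €8.57: ready-to-eat food → 6.25% + 0.75% municipal = 7% → €0.60
Café latte €5.35: ready-to-eat food → 6.25% + 0.75% municipal = 7% → €0.37
Yoga mat €40.51: sporting goods → 5.25% + 2.25% municipal = 7.5% → €3.04
Phone case €33.48: all other tangible goods → 9.25% + 1.75% municipal = 11% → €3.68
Side table €168.28: home furniture → 7% + 0% municipal = 7% → €11.78
Nightstand €180.44: home furniture → 7% + 0% municipal = 7% → €12.63
Total tax = €0.40 + €14.12 + €1.60 + €1.71 + €4.91 + €0.60 + €0.37 + €3.04 + €3.68 + €11.78 + €12.63 = €54.84

€54.84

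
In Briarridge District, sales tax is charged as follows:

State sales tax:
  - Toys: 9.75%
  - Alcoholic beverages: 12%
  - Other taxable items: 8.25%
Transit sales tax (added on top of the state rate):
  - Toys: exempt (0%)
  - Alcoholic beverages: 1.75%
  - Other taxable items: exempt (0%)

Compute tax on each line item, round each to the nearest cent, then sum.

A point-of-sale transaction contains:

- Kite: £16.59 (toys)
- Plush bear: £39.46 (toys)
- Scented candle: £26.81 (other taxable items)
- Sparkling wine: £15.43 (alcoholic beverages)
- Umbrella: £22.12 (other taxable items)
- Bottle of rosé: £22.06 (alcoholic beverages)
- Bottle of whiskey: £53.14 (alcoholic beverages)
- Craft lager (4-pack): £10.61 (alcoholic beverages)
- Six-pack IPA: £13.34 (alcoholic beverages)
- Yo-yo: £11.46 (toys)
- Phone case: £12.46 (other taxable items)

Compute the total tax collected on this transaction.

£27.40

Kite £16.59: toys → 9.75% + 0% transit = 9.75% → £1.62
Plush bear £39.46: toys → 9.75% + 0% transit = 9.75% → £3.85
Scented candle £26.81: other taxable items → 8.25% + 0% transit = 8.25% → £2.21
Sparkling wine £15.43: alcoholic beverages → 12% + 1.75% transit = 13.75% → £2.12
Umbrella £22.12: other taxable items → 8.25% + 0% transit = 8.25% → £1.82
Bottle of rosé £22.06: alcoholic beverages → 12% + 1.75% transit = 13.75% → £3.03
Bottle of whiskey £53.14: alcoholic beverages → 12% + 1.75% transit = 13.75% → £7.31
Craft lager (4-pack) £10.61: alcoholic beverages → 12% + 1.75% transit = 13.75% → £1.46
Six-pack IPA £13.34: alcoholic beverages → 12% + 1.75% transit = 13.75% → £1.83
Yo-yo £11.46: toys → 9.75% + 0% transit = 9.75% → £1.12
Phone case £12.46: other taxable items → 8.25% + 0% transit = 8.25% → £1.03
Total tax = £1.62 + £3.85 + £2.21 + £2.12 + £1.82 + £3.03 + £7.31 + £1.46 + £1.83 + £1.12 + £1.03 = £27.40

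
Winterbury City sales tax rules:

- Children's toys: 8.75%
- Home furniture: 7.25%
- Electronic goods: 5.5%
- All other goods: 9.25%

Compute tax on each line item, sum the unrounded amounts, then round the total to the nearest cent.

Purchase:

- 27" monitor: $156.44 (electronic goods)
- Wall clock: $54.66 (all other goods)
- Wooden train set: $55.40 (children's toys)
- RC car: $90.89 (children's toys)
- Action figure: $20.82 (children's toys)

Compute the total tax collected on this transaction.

$28.28

27" monitor $156.44: electronic goods → 5.5% → $8.6042
Wall clock $54.66: all other goods → 9.25% → $5.05605
Wooden train set $55.40: children's toys → 8.75% → $4.8475
RC car $90.89: children's toys → 8.75% → $7.952875
Action figure $20.82: children's toys → 8.75% → $1.82175
Unrounded tax sum = $28.282375 → $28.28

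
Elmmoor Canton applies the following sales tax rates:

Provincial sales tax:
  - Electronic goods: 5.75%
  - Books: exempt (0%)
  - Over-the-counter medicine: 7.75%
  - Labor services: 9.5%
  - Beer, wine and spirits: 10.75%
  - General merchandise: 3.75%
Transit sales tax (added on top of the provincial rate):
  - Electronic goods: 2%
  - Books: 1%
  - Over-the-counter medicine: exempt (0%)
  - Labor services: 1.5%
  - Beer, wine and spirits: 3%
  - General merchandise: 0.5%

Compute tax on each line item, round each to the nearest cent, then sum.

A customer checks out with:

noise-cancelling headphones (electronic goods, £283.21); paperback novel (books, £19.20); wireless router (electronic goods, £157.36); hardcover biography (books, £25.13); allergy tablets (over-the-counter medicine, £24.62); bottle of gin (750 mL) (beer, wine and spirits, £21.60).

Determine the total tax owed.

Noise-cancelling headphones £283.21: electronic goods → 5.75% + 2% transit = 7.75% → £21.95
Paperback novel £19.20: books → 0% + 1% transit = 1% → £0.19
Wireless router £157.36: electronic goods → 5.75% + 2% transit = 7.75% → £12.20
Hardcover biography £25.13: books → 0% + 1% transit = 1% → £0.25
Allergy tablets £24.62: over-the-counter medicine → 7.75% + 0% transit = 7.75% → £1.91
Bottle of gin (750 mL) £21.60: beer, wine and spirits → 10.75% + 3% transit = 13.75% → £2.97
Total tax = £21.95 + £0.19 + £12.20 + £0.25 + £1.91 + £2.97 = £39.47

£39.47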